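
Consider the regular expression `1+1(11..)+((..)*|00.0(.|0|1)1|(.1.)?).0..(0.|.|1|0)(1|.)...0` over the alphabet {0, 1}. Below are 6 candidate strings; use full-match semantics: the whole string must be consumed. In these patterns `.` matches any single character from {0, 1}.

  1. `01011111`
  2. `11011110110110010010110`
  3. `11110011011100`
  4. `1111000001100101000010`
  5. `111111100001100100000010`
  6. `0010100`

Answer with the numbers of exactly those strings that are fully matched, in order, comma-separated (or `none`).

1 → no match — must start with `1`
2 → no match
3 → no match
4 → no match
5 → match
6 → no match — must start with `1`

5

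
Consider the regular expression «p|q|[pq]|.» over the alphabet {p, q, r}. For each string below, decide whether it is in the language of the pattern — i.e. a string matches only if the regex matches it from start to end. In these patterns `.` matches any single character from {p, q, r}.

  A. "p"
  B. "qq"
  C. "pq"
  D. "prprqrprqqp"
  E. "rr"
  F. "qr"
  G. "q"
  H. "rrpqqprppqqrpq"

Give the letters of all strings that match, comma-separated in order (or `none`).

A, G

A → match
B → no match
C → no match
D → no match
E → no match
F → no match
G → match
H → no match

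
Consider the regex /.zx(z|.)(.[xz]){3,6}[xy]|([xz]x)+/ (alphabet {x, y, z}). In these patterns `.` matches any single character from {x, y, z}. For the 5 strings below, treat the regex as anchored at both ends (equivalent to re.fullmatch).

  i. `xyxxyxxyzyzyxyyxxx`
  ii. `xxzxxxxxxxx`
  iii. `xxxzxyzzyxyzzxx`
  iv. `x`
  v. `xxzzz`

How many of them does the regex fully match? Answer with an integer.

0

i → no match
ii → no match
iii → no match
iv → no match
v → no match
Total matched: 0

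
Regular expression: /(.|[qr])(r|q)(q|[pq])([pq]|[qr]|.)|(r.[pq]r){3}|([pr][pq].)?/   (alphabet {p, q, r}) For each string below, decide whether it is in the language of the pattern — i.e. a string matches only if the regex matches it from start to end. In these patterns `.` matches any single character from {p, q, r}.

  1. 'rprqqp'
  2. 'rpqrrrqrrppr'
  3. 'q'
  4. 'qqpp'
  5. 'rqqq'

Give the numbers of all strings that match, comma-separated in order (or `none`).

2, 4, 5

1 → no match
2 → match
3 → no match
4 → match
5 → match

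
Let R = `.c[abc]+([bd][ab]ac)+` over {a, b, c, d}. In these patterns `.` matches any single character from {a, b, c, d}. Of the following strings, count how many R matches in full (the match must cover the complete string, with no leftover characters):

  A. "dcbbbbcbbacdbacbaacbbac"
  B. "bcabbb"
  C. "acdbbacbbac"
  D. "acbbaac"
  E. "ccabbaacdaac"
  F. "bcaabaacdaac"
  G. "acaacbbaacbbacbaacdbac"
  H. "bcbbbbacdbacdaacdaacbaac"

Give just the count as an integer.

6

A → match
B. "bcabbb" → no match — must end with "ac"
C. "acdbbacbbac" → no match
D. "acbbaac" → match
E. "ccabbaacdaac" → match
F. "bcaabaacdaac" → match
G → match
H → match
Total matched: 6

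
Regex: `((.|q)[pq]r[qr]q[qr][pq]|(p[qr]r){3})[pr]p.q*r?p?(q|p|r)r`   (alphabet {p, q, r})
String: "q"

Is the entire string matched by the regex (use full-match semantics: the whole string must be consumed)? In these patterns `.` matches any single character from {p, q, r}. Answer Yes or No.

Every match must end with "r", but "q" does not.

No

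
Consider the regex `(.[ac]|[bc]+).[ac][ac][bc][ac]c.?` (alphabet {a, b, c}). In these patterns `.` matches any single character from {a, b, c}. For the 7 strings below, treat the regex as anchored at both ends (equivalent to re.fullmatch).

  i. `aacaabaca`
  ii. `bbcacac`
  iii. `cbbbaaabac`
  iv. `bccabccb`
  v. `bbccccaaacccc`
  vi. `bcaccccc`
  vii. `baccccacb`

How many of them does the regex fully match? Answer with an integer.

i → match
ii → match
iii → match
iv → match
v → match
vi → match
vii → match
Total matched: 7

7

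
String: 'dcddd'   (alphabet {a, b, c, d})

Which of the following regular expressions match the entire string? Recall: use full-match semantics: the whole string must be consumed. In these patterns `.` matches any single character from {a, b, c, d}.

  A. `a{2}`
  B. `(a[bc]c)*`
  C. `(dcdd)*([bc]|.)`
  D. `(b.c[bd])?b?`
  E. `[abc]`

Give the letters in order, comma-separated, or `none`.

A → no match — must start with 'a'
B → no match
C → match
D → no match
E → no match

C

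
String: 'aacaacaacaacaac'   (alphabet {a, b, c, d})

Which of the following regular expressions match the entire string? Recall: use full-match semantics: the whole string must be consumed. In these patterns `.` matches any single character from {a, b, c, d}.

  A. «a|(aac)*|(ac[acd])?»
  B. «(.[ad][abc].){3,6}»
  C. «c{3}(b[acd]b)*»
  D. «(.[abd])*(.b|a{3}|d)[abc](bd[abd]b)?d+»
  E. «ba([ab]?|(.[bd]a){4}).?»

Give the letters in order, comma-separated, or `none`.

A → match
B → no match
C → no match — must start with 'c'
D → no match — must end with 'd'
E → no match — must start with 'ba'

A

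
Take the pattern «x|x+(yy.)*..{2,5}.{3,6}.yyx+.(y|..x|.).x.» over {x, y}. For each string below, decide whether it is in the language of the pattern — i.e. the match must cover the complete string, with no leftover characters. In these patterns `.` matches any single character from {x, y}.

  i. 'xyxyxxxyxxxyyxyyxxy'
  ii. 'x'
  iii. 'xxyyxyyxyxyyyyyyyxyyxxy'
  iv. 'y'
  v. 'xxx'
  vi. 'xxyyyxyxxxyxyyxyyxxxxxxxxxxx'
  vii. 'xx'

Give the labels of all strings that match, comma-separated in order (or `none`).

i → match
ii → match
iii → match
iv → no match — must start with 'x'
v → no match
vi → match
vii → no match

i, ii, iii, vi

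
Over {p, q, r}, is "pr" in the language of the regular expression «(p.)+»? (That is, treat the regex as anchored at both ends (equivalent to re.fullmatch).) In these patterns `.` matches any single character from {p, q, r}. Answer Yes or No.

Yes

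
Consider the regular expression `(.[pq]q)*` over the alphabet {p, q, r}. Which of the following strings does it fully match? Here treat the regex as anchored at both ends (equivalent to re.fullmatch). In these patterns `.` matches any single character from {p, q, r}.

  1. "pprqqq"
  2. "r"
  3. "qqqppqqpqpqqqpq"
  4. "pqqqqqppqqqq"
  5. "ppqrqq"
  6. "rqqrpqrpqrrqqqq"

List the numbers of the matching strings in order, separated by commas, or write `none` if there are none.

1 → no match
2 → no match
3 → match
4 → match
5 → match
6 → no match

3, 4, 5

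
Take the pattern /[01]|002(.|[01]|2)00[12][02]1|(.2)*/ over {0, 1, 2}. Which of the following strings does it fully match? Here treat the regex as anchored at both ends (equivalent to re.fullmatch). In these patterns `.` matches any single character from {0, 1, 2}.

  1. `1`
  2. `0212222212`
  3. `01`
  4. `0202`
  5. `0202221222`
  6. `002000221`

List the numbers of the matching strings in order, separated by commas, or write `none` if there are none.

1, 2, 4, 5, 6

1 → match
2 → match
3 → no match
4 → match
5 → match
6 → match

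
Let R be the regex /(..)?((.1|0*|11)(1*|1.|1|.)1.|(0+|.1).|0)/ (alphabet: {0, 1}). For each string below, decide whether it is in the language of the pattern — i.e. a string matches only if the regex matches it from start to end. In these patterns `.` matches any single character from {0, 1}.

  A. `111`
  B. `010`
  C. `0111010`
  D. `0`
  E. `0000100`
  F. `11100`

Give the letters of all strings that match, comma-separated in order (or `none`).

A → match
B → match
C → match
D → match
E → no match
F → no match

A, B, C, D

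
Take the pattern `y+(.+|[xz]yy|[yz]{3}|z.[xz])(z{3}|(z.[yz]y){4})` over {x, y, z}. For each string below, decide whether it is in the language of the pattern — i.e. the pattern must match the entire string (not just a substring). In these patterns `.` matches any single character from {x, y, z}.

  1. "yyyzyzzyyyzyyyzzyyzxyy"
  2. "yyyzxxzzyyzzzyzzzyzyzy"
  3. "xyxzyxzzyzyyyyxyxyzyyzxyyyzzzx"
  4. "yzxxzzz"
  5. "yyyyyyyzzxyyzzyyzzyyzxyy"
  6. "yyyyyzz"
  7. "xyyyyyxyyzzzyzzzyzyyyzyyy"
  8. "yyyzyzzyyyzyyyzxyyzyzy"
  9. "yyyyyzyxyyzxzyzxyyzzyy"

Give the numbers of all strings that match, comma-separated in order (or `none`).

1, 2, 4, 5, 8

1 → match
2 → match
3 → no match — must start with "y"
4 → match
5 → match
6 → no match
7 → no match — must start with "y"
8 → match
9 → no match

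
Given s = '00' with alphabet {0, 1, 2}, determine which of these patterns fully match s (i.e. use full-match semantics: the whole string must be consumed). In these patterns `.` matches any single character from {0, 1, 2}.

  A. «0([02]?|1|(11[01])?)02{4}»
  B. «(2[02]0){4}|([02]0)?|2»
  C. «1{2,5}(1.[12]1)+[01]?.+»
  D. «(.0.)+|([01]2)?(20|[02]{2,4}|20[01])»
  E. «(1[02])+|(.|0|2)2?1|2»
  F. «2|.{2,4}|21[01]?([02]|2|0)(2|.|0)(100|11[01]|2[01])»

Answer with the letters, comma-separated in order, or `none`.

B, D, F

A → no match — must end with '2'
B → match
C → no match — must start with '1'
D → match
E → no match
F → match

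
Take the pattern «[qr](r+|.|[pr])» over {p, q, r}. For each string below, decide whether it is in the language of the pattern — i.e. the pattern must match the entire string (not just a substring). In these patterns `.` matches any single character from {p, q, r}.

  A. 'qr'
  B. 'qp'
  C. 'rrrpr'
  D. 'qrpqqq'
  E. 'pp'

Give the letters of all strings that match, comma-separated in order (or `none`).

A, B

A → match
B → match
C → no match
D → no match
E → no match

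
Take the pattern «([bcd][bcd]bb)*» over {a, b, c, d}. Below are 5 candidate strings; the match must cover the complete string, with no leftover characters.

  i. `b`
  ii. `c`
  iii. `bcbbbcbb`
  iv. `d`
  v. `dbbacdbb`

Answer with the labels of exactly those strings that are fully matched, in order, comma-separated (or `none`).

i → no match
ii → no match
iii → match
iv → no match
v → no match

iii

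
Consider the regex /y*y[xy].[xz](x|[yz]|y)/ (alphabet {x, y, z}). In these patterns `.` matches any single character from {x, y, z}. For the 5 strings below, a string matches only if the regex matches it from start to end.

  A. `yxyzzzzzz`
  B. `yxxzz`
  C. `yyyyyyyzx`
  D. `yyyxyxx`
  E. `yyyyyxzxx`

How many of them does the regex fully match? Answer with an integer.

4

A → no match
B → match
C → match
D → match
E → match
Total matched: 4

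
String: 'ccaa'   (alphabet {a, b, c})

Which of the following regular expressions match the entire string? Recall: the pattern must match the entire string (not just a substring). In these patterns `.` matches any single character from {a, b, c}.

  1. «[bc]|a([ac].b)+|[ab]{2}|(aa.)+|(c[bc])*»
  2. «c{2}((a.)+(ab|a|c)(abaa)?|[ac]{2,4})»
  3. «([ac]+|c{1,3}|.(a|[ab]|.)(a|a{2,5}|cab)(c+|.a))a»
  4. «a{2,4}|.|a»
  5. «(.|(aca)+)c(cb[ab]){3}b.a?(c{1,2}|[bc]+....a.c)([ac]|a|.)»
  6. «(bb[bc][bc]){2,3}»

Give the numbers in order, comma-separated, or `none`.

2, 3

1 → no match
2 → match
3 → match
4 → no match
5 → no match
6 → no match — must start with 'bb'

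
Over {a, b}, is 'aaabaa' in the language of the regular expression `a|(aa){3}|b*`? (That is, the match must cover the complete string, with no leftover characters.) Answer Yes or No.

No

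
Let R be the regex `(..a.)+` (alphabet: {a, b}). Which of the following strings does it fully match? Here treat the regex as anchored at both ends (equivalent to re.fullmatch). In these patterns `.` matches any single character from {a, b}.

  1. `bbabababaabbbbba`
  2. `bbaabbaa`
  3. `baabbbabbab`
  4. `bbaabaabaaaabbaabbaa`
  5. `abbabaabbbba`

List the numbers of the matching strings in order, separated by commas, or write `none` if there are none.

2, 4

1 → no match
2 → match
3 → no match
4 → match
5 → no match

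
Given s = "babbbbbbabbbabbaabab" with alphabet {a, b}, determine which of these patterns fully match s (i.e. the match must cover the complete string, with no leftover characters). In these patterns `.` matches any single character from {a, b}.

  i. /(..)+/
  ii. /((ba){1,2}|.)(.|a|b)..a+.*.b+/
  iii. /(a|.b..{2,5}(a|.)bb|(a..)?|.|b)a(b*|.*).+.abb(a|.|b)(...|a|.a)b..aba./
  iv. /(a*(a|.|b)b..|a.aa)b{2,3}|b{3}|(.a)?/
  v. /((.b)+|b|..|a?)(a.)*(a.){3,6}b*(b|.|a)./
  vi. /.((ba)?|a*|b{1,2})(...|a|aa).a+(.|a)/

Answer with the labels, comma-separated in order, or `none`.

i, iii

i → match
ii → no match
iii → match
iv → no match
v → no match
vi → no match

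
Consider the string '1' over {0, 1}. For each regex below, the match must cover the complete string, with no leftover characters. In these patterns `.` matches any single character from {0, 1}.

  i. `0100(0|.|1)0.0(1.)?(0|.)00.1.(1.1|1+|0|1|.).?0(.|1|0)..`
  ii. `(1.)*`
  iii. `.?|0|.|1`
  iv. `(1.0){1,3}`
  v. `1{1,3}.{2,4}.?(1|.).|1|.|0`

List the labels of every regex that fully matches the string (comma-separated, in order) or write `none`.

iii, v

i → no match — must start with '0100'
ii → no match
iii → match
iv → no match — must end with '0'
v → match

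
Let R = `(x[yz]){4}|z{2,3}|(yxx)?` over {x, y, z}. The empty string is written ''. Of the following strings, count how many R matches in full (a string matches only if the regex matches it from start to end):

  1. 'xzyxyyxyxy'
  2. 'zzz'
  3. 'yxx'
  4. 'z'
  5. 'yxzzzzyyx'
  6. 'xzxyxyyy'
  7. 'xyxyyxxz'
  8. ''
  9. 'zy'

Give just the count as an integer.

3

1 → no match
2 → match
3 → match
4 → no match
5 → no match
6 → no match
7 → no match
8 → match
9 → no match
Total matched: 3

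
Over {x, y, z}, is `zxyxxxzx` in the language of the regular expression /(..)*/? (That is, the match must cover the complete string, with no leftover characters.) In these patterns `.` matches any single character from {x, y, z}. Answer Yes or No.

Yes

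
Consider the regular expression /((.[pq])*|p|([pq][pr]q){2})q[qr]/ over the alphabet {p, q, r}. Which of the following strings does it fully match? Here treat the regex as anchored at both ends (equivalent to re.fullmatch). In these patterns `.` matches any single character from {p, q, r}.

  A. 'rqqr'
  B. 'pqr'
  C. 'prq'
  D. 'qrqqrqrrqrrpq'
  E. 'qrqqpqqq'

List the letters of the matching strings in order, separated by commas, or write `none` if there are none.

A. 'rqqr' → match
B. 'pqr' → match
C. 'prq' → no match
D → no match
E. 'qrqqpqqq' → match

A, B, E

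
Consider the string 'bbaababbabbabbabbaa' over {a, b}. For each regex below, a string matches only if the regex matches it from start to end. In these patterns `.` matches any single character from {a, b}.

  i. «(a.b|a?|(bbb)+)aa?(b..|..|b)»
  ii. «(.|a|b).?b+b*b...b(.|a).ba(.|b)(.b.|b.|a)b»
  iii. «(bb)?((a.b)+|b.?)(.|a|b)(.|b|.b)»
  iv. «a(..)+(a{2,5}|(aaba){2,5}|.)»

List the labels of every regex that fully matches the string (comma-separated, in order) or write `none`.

iii

i → no match
ii → no match — must end with 'b'
iii → match
iv → no match — must start with 'a'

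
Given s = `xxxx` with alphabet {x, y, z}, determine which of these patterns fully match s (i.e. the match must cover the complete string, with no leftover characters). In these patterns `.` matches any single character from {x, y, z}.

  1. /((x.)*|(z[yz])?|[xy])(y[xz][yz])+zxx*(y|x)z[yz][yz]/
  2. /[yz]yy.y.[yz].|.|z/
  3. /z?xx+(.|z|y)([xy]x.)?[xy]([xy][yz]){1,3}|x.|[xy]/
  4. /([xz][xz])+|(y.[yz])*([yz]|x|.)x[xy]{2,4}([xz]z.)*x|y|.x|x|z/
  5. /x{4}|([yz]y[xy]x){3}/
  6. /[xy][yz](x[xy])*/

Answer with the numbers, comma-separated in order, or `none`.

4, 5

1 → no match
2 → no match
3 → no match
4 → match
5 → match
6 → no match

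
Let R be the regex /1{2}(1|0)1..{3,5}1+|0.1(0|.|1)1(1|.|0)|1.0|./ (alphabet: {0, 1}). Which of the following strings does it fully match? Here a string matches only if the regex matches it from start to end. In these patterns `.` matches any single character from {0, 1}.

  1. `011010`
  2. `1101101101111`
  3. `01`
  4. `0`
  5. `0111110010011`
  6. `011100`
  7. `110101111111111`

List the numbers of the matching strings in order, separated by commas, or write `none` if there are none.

1, 2, 4, 7

1. `011010` → match
2 → match
3. `01` → no match
4. `0` → match
5 → no match
6. `011100` → no match
7 → match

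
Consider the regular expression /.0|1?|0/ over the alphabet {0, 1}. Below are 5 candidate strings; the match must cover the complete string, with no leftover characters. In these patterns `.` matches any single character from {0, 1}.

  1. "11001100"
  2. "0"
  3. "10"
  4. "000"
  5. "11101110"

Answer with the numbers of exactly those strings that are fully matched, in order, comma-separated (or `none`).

1 → no match
2 → match
3 → match
4 → no match
5 → no match

2, 3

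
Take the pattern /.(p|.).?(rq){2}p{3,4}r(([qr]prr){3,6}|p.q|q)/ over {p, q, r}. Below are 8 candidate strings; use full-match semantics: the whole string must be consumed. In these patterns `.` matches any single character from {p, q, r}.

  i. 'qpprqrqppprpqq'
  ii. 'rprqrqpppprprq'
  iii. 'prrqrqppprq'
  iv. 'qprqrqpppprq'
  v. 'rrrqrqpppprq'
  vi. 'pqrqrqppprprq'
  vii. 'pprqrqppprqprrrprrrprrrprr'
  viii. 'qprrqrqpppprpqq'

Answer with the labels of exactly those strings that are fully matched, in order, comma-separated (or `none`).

i, ii, iii, iv, v, vi, vii, viii

i → match
ii → match
iii → match
iv → match
v → match
vi → match
vii → match
viii → match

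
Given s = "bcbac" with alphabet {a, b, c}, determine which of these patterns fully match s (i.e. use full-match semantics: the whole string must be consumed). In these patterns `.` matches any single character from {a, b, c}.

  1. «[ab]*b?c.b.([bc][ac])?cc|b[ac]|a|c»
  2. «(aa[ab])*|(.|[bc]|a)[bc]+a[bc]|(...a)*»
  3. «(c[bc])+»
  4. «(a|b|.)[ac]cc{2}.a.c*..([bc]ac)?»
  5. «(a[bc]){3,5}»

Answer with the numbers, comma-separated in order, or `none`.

1 → no match
2 → match
3 → no match — must start with "c"
4 → no match
5 → no match — must start with "a"

2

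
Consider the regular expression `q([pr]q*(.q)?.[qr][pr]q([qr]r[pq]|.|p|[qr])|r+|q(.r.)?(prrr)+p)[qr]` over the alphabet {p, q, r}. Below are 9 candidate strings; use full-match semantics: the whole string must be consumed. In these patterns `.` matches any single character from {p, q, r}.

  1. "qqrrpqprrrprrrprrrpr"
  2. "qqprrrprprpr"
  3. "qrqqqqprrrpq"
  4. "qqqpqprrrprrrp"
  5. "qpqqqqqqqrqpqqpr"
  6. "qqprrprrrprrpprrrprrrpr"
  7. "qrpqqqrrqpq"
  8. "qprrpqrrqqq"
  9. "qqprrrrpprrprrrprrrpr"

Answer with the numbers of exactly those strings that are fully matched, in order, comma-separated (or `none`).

none

1 → no match
2 → no match
3 → no match
4 → no match
5 → no match
6 → no match
7 → no match
8 → no match
9 → no match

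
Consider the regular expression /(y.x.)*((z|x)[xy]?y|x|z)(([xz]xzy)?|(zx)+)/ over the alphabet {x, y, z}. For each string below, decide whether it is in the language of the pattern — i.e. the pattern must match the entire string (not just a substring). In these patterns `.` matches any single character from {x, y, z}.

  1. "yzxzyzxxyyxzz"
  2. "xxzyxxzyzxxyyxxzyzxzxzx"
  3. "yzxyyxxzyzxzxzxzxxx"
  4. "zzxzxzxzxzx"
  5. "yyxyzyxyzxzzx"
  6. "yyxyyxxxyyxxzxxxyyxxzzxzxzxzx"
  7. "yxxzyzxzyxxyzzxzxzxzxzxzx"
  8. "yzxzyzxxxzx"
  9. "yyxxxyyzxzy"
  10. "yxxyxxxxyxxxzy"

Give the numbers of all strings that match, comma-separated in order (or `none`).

1, 4, 7, 8, 9

1 → match
2 → no match
3 → no match
4 → match
5 → no match
6 → no match
7 → match
8 → match
9 → match
10 → no match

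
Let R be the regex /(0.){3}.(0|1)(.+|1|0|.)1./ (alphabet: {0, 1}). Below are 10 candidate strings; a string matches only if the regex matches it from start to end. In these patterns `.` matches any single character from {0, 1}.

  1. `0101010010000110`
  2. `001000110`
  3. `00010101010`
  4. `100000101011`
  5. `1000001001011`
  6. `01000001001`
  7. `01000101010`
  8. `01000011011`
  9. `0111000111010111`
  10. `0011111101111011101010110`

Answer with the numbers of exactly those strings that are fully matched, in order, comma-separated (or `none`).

1, 3, 7, 8

1 → match
2 → no match
3 → match
4 → no match — must start with `0`
5 → no match — must start with `0`
6 → no match
7 → match
8 → match
9 → no match
10 → no match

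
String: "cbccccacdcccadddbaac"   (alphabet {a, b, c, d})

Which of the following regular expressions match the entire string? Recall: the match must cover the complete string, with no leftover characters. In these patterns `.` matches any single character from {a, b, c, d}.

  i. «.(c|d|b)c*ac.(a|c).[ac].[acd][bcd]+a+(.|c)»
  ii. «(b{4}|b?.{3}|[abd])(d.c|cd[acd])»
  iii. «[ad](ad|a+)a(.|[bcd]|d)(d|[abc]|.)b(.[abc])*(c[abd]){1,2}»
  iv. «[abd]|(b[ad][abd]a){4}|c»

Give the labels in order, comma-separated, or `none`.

i

i → match
ii → no match
iii → no match
iv → no match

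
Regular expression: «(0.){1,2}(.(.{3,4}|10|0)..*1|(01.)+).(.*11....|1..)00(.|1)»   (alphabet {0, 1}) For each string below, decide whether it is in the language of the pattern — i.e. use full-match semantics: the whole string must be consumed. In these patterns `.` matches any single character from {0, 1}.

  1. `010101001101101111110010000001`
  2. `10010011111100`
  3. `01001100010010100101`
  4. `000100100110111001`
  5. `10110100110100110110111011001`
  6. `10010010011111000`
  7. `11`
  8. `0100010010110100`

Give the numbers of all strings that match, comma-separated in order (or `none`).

4

1 → no match
2 → no match — must start with `0`
3 → no match
4 → match
5 → no match — must start with `0`
6 → no match — must start with `0`
7 → no match — must start with `0`
8 → no match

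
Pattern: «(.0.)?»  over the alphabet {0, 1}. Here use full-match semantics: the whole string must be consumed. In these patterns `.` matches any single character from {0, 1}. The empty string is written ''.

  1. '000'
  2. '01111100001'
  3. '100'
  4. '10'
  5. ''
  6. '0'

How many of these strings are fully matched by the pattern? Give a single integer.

1 → match
2 → no match
3 → match
4 → no match
5 → match
6 → no match
Total matched: 3

3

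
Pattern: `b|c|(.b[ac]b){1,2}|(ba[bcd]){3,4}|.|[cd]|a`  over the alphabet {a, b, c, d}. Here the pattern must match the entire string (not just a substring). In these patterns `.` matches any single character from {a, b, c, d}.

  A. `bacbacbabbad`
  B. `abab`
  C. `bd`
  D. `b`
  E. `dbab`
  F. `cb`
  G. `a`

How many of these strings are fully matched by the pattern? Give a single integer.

A. `bacbacbabbad` → match
B. `abab` → match
C. `bd` → no match
D. `b` → match
E. `dbab` → match
F. `cb` → no match
G. `a` → match
Total matched: 5

5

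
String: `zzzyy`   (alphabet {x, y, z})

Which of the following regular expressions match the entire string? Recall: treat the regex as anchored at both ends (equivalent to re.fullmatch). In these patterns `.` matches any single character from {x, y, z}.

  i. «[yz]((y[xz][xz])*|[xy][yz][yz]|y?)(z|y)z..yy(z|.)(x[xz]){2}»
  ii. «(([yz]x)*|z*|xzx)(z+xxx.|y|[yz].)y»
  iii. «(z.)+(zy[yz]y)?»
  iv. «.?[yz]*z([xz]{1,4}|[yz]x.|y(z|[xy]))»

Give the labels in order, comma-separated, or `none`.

ii, iv

i → no match
ii → match
iii → no match
iv → match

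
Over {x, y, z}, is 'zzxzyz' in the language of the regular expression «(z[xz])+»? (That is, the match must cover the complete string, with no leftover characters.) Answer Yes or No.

No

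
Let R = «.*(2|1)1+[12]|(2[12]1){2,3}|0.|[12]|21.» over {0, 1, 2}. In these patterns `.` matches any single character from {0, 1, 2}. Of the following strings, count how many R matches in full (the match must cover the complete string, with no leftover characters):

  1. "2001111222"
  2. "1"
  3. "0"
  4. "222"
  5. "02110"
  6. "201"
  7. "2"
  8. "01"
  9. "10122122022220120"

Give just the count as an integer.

1 → no match
2 → match
3 → no match
4 → no match
5 → no match
6 → no match
7 → match
8 → match
9 → no match
Total matched: 3

3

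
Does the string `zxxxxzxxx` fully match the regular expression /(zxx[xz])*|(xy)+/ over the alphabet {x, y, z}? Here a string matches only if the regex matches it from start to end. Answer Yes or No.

No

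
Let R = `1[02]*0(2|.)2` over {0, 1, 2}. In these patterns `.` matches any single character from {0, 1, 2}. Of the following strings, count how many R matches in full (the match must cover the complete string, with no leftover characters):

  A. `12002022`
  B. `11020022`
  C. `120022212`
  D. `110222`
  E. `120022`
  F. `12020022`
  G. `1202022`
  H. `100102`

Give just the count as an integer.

4

A → match
B → no match
C → no match
D → no match
E → match
F → match
G → match
H → no match
Total matched: 4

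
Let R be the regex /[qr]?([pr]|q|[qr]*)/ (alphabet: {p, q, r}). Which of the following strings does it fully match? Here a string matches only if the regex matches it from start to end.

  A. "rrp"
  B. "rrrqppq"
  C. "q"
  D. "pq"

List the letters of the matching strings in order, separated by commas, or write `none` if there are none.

C

A → no match
B → no match
C → match
D → no match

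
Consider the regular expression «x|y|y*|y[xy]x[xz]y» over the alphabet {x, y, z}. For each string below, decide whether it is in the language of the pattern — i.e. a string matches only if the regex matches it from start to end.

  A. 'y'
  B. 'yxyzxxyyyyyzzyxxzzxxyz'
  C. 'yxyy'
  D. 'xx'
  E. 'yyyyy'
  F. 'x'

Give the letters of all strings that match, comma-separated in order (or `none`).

A, E, F

A. 'y' → match
B → no match
C. 'yxyy' → no match
D. 'xx' → no match
E. 'yyyyy' → match
F. 'x' → match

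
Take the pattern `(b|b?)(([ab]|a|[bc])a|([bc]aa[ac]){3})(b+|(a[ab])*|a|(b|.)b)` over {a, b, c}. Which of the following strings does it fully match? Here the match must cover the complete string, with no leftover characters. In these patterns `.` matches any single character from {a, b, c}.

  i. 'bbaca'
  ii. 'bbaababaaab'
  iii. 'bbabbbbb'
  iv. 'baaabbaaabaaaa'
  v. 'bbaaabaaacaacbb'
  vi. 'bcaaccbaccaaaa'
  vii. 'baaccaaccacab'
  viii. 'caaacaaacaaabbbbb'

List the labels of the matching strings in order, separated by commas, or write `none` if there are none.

ii, iii, v, viii

i → no match
ii → match
iii → match
iv → no match
v → match
vi → no match
vii → no match
viii → match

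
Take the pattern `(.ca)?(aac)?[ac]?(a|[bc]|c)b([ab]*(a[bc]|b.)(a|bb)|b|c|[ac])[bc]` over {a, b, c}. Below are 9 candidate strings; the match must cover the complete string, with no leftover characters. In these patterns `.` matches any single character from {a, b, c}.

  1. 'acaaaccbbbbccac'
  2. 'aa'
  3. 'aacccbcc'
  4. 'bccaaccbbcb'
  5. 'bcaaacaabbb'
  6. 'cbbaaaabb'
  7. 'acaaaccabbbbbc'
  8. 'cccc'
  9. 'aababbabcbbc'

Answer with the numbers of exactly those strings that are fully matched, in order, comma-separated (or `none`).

3, 5, 7, 9

1 → no match
2. 'aa' → no match
3. 'aacccbcc' → match
4. 'bccaaccbbcb' → no match
5. 'bcaaacaabbb' → match
6. 'cbbaaaabb' → no match
7 → match
8. 'cccc' → no match
9. 'aababbabcbbc' → match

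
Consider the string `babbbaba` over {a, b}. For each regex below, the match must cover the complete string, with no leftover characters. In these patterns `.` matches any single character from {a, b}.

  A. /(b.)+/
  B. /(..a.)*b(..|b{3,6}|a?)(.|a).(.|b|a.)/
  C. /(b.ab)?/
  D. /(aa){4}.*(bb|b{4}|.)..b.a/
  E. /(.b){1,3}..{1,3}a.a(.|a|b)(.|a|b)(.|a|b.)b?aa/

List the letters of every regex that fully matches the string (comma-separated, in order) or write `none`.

A

A → match
B → no match
C → no match
D → no match — must start with `aa`
E → no match — must end with `aa`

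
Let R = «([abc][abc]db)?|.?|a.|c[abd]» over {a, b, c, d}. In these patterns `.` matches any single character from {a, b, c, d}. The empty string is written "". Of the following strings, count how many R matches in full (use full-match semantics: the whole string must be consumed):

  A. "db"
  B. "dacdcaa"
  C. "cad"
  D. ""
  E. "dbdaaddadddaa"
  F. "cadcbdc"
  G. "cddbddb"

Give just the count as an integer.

1

A. "db" → no match
B. "dacdcaa" → no match
C. "cad" → no match
D. "" → match
E → no match
F. "cadcbdc" → no match
G. "cddbddb" → no match
Total matched: 1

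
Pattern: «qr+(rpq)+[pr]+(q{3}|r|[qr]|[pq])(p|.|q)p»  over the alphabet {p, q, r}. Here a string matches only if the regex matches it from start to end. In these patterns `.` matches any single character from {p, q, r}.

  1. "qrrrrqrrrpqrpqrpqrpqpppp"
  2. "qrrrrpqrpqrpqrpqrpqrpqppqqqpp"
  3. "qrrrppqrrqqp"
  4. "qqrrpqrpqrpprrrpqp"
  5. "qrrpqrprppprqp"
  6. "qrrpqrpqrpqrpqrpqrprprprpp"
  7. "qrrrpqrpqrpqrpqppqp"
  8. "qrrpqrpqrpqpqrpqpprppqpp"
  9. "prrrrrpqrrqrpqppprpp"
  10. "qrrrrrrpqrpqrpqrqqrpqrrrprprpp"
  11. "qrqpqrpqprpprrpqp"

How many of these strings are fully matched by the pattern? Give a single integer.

4

1 → no match
2 → match
3 → no match
4 → no match — must start with "qr"
5 → match
6 → match
7 → match
8 → no match
9 → no match — must start with "qr"
10 → no match
11 → no match
Total matched: 4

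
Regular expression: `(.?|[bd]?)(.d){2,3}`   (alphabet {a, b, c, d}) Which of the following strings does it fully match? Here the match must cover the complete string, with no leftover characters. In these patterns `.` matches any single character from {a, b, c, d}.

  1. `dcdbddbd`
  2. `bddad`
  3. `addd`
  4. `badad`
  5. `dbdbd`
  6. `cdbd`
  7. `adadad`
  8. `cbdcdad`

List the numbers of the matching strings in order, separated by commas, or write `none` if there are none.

1 → no match
2 → match
3 → match
4 → match
5 → match
6 → match
7 → match
8 → match

2, 3, 4, 5, 6, 7, 8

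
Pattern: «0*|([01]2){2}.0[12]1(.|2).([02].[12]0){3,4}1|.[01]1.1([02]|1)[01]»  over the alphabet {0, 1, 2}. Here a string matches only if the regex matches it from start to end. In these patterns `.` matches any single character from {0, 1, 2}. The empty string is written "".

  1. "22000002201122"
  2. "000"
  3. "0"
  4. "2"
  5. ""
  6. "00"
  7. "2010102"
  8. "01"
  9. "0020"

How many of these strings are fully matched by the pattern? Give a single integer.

1 → no match
2 → match
3 → match
4 → no match
5 → match
6 → match
7 → no match
8 → no match
9 → no match
Total matched: 4

4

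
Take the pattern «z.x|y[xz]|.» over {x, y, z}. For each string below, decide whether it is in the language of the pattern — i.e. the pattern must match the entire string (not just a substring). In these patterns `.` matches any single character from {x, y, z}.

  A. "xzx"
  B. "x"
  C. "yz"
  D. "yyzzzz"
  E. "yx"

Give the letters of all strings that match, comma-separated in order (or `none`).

A → no match
B → match
C → match
D → no match
E → match

B, C, E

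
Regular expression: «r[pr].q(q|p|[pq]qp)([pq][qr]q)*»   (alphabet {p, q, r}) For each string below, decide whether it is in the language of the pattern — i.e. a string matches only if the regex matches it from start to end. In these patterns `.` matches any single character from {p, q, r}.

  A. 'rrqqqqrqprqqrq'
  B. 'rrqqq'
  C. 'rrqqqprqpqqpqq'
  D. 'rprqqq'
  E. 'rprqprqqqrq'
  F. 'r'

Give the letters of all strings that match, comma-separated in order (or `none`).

A → match
B. 'rrqqq' → match
C → match
D. 'rprqqq' → no match
E. 'rprqprqqqrq' → no match
F. 'r' → no match

A, B, C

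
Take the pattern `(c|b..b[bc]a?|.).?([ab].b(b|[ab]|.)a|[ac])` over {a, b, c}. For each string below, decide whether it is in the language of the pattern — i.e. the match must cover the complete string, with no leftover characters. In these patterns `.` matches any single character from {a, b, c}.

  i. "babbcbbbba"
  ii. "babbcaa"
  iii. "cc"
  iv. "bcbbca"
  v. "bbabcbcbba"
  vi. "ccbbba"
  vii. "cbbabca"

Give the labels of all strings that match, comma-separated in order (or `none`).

i → match
ii → match
iii → match
iv → match
v → match
vi → no match
vii → match

i, ii, iii, iv, v, vii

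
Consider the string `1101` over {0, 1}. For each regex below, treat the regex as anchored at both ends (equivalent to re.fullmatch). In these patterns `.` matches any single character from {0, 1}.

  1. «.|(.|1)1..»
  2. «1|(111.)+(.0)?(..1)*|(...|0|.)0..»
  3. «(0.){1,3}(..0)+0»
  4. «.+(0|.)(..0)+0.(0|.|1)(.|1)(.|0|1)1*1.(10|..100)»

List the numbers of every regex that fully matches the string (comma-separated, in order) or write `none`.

1 → match
2 → no match
3 → no match — must start with `0`
4 → no match

1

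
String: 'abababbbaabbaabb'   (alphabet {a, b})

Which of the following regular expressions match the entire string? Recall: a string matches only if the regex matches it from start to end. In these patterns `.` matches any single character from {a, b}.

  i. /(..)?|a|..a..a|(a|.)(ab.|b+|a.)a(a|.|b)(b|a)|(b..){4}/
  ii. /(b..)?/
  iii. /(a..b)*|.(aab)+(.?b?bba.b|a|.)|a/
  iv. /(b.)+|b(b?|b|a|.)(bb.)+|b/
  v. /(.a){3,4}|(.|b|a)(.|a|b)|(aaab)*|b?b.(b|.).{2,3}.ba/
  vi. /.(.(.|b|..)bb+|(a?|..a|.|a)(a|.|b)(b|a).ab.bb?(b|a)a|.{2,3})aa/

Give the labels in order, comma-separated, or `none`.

i → no match
ii → no match
iii → match
iv → no match — must start with 'b'
v → no match
vi → no match — must end with 'aa'

iii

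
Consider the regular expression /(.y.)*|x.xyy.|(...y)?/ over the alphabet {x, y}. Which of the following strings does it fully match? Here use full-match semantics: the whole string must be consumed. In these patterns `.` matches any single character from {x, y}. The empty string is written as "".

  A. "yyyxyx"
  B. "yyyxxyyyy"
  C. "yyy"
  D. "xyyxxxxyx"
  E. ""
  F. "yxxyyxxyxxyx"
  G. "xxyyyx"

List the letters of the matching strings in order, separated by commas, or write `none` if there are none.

A. "yyyxyx" → match
B. "yyyxxyyyy" → no match
C. "yyy" → match
D. "xyyxxxxyx" → no match
E. "" → match
F. "yxxyyxxyxxyx" → no match
G. "xxyyyx" → no match

A, C, E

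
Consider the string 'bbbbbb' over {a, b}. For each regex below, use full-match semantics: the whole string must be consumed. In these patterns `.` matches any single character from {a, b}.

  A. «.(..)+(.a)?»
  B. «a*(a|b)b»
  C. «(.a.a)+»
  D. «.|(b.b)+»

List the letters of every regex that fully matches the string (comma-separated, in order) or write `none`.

A → no match
B → no match
C → no match — must end with 'a'
D → match

D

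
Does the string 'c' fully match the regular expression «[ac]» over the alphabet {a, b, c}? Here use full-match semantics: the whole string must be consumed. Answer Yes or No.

Yes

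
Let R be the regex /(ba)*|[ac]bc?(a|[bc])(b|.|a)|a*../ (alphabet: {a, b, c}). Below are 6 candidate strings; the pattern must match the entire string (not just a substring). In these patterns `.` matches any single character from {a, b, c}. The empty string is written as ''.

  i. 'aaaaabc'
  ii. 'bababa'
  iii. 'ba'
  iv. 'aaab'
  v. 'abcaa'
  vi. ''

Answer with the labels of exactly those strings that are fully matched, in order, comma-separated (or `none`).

i, ii, iii, iv, v, vi

i → match
ii → match
iii → match
iv → match
v → match
vi → match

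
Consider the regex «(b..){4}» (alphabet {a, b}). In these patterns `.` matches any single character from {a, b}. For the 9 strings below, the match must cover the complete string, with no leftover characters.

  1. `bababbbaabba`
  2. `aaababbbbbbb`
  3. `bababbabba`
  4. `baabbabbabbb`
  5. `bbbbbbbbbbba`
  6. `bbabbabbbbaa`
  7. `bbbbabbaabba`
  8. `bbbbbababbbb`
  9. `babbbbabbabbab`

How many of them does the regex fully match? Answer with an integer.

1 → no match
2 → no match — must start with `b`
3 → no match
4 → match
5 → match
6 → match
7 → match
8 → match
9 → no match
Total matched: 5

5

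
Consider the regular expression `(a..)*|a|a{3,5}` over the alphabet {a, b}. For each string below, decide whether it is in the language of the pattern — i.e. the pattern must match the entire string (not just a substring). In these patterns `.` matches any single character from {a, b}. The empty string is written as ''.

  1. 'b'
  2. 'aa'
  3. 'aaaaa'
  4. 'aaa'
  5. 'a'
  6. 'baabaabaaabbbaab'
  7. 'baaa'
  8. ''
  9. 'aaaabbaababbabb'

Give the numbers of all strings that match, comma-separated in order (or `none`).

3, 4, 5, 8, 9

1 → no match
2 → no match
3 → match
4 → match
5 → match
6 → no match
7 → no match
8 → match
9 → match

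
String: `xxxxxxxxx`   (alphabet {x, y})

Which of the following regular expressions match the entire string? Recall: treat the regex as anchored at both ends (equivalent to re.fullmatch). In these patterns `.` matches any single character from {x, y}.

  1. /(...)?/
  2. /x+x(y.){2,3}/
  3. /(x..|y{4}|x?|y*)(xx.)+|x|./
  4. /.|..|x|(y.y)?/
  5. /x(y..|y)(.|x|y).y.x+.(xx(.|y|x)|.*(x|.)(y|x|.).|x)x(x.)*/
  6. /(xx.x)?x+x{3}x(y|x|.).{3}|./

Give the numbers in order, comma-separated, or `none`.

1 → no match
2 → no match
3 → match
4 → no match
5 → no match — must start with `xy`
6 → match

3, 6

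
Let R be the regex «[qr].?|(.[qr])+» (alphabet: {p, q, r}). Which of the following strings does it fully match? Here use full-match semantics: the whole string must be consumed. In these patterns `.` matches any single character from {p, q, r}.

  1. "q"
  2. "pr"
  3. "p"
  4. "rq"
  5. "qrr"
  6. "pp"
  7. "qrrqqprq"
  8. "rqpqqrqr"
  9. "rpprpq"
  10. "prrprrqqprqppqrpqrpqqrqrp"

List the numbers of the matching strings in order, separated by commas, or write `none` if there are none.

1. "q" → match
2. "pr" → match
3. "p" → no match
4. "rq" → match
5. "qrr" → no match
6. "pp" → no match
7. "qrrqqprq" → no match
8. "rqpqqrqr" → match
9. "rpprpq" → no match
10 → no match

1, 2, 4, 8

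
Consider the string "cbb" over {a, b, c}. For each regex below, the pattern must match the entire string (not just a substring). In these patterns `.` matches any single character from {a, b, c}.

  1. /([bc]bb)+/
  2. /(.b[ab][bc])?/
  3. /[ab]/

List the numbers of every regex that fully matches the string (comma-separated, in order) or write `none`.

1 → match
2 → no match
3 → no match

1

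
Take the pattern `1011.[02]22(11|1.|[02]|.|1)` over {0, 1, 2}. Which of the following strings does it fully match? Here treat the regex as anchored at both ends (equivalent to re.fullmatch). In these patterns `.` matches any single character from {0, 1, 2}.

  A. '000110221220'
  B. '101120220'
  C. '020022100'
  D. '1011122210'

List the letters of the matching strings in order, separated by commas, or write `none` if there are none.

B, D

A → no match — must start with '1011'
B → match
C → no match — must start with '1011'
D → match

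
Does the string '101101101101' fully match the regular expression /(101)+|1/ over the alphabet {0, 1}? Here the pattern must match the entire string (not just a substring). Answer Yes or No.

Yes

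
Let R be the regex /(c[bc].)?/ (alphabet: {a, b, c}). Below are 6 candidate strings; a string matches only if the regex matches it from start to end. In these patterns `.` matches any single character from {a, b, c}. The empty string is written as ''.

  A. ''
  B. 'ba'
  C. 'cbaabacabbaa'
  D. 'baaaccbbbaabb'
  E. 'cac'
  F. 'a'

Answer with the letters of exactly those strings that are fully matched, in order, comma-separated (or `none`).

A → match
B → no match
C → no match
D → no match
E → no match
F → no match

A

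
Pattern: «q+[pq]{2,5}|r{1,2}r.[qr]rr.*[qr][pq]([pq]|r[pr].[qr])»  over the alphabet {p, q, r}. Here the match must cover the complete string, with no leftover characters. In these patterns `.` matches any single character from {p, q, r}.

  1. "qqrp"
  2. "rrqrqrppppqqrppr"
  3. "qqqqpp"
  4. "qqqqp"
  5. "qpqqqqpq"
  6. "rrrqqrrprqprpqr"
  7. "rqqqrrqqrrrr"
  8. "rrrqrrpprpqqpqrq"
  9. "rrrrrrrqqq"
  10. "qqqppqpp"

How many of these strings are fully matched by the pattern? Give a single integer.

1 → no match
2 → no match
3 → match
4 → match
5 → no match
6 → match
7 → no match
8 → no match
9 → match
10 → match
Total matched: 5

5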